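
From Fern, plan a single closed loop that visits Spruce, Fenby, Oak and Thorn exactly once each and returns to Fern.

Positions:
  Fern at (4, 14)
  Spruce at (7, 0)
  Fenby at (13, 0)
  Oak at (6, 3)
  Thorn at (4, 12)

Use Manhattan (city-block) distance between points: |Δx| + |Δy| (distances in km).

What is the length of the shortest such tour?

46 km — the shortest possible round trip.

With 4 stops there are 4!/2 = 12 distinct round trips (a route and its reverse cost the same).
Fern → Spruce → Fenby → Oak → Thorn → Fern: 17+6+10+11+2 = 46
Fern → Spruce → Fenby → Thorn → Oak → Fern: 17+6+21+11+13 = 68
Fern → Spruce → Oak → Fenby → Thorn → Fern: 17+4+10+21+2 = 54
Fern → Spruce → Oak → Thorn → Fenby → Fern: 17+4+11+21+23 = 76
Fern → Spruce → Thorn → Fenby → Oak → Fern: 17+15+21+10+13 = 76
Fern → Spruce → Thorn → Oak → Fenby → Fern: 17+15+11+10+23 = 76
Fern → Fenby → Spruce → Oak → Thorn → Fern: 23+6+4+11+2 = 46
Fern → Fenby → Spruce → Thorn → Oak → Fern: 23+6+15+11+13 = 68
Fern → Fenby → Oak → Spruce → Thorn → Fern: 23+10+4+15+2 = 54
Fern → Fenby → Thorn → Spruce → Oak → Fern: 23+21+15+4+13 = 76
Fern → Oak → Spruce → Fenby → Thorn → Fern: 13+4+6+21+2 = 46
Fern → Oak → Fenby → Spruce → Thorn → Fern: 13+10+6+15+2 = 46
The minimum is 46.
One optimal route: Fern → Spruce → Fenby → Oak → Thorn → Fern (or its reverse).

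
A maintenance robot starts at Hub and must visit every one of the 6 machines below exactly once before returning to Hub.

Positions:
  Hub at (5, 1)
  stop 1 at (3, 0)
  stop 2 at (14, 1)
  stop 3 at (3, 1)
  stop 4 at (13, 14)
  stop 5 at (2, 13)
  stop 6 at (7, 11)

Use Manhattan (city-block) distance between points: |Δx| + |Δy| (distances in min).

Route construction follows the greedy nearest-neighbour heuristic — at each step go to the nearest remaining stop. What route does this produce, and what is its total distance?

Hub → [stop 3:2 / stop 1:3 / stop 2:9 / stop 6:12 / stop 5:15 / stop 4:21] → stop 3 (2)
stop 3 → [stop 1:1 / stop 2:11 / stop 5:13 / stop 6:14 / stop 4:23] → stop 1 (1)
stop 1 → [stop 2:12 / stop 5:14 / stop 6:15 / stop 4:24] → stop 2 (12)
stop 2 → [stop 4:14 / stop 6:17 / stop 5:24] → stop 4 (14)
stop 4 → [stop 6:9 / stop 5:12] → stop 6 (9)
stop 6 → [stop 5:7] → stop 5 (7)
Return stop 5→Hub: 15.
Total = 2 + 1 + 12 + 14 + 9 + 7 + 15 = 60.

60 min along Hub → stop 3 → stop 1 → stop 2 → stop 4 → stop 6 → stop 5 → Hub.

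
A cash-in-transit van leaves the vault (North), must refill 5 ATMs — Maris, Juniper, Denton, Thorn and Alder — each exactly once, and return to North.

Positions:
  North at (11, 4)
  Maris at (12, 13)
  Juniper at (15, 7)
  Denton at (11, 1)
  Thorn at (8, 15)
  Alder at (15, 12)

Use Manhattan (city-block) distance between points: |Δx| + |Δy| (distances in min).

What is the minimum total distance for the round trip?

There are 60 distinct closed tours to check (reversals are equivalent).
North → Maris → Juniper → Denton → Thorn → Alder → North: 10+9+10+17+10+12 = 68
North → Maris → Juniper → Denton → Alder → Thorn → North: 10+9+10+15+10+14 = 68
North → Maris → Juniper → Thorn → Denton → Alder → North: 10+9+15+17+15+12 = 78
North → Maris → Juniper → Thorn → Alder → Denton → North: 10+9+15+10+15+3 = 62
North → Maris → Juniper → Alder → Denton → Thorn → North: 10+9+5+15+17+14 = 70
North → Maris → Juniper → Alder → Thorn → Denton → North: 10+9+5+10+17+3 = 54
North → Maris → Denton → Juniper → Thorn → Alder → North: 10+13+10+15+10+12 = 70
North → Maris → Denton → Juniper → Alder → Thorn → North: 10+13+10+5+10+14 = 62
North → Maris → Denton → Thorn → Juniper → Alder → North: 10+13+17+15+5+12 = 72
North → Maris → Denton → Thorn → Alder → Juniper → North: 10+13+17+10+5+7 = 62
North → Maris → Denton → Alder → Juniper → Thorn → North: 10+13+15+5+15+14 = 72
North → Maris → Denton → Alder → Thorn → Juniper → North: 10+13+15+10+15+7 = 70
North → Maris → Thorn → Juniper → Denton → Alder → North: 10+6+15+10+15+12 = 68
North → Maris → Thorn → Juniper → Alder → Denton → North: 10+6+15+5+15+3 = 54
… (46 more)
North → Juniper → Alder → Maris → Thorn → Denton → North: 7+5+4+6+17+3 = 42  ← best
The minimum is 42.
One optimal route: North → Juniper → Alder → Maris → Thorn → Denton → North (or its reverse).

42 min — the shortest possible round trip.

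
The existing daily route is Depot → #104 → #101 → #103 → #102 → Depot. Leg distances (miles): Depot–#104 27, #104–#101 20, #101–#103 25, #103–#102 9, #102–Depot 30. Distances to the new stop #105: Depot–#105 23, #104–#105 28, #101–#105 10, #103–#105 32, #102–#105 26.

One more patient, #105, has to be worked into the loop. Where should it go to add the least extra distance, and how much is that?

Insertion cost between consecutive stops i–j is d(i,#105) + d(#105,j) − d(i,j):
  between Depot and #104: 23 + 28 − 27 = 24
  between #104 and #101: 28 + 10 − 20 = 18
  between #101 and #103: 10 + 32 − 25 = 17
  between #103 and #102: 32 + 26 − 9 = 49
  between #102 and Depot: 26 + 23 − 30 = 19
Cheapest insertion is between #101 and #103, adding 17.
New total = 111 + 17 = 128.

+17 miles — insert #105 between #101 and #103.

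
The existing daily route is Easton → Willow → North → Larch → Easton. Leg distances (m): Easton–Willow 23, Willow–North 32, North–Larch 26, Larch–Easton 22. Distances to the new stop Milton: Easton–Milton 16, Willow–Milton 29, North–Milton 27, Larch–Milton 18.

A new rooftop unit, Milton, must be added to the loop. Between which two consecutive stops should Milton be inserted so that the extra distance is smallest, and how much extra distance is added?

Insertion cost between consecutive stops i–j is d(i,Milton) + d(Milton,j) − d(i,j):
  between Easton and Willow: 16 + 29 − 23 = 22
  between Willow and North: 29 + 27 − 32 = 24
  between North and Larch: 27 + 18 − 26 = 19
  between Larch and Easton: 18 + 16 − 22 = 12
Cheapest insertion is between Larch and Easton, adding 12.
New total = 103 + 12 = 115.

Minimum extra distance: 12 m, inserting Milton between Larch and Easton.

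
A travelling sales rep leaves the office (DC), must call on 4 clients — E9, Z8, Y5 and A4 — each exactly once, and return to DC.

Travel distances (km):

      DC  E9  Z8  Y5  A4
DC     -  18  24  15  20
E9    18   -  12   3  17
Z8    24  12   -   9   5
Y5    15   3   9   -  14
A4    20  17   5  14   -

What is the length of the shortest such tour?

There are 12 distinct closed tours to check (reversals are equivalent).
DC→E9→Z8→Y5→A4→DC: 18+12+9+14+20 = 73
DC→E9→Z8→A4→Y5→DC: 18+12+5+14+15 = 64
DC→E9→Y5→Z8→A4→DC: 18+3+9+5+20 = 55
DC→E9→Y5→A4→Z8→DC: 18+3+14+5+24 = 64
DC→E9→A4→Z8→Y5→DC: 18+17+5+9+15 = 64
DC→E9→A4→Y5→Z8→DC: 18+17+14+9+24 = 82
DC→Z8→E9→Y5→A4→DC: 24+12+3+14+20 = 73
DC→Z8→E9→A4→Y5→DC: 24+12+17+14+15 = 82
DC→Z8→Y5→E9→A4→DC: 24+9+3+17+20 = 73
DC→Z8→A4→E9→Y5→DC: 24+5+17+3+15 = 64
DC→Y5→E9→Z8→A4→DC: 15+3+12+5+20 = 55
DC→Y5→Z8→E9→A4→DC: 15+9+12+17+20 = 73
The minimum is 55.
One optimal route: DC → E9 → Y5 → Z8 → A4 → DC (or its reverse).

Shortest round trip = 55 km.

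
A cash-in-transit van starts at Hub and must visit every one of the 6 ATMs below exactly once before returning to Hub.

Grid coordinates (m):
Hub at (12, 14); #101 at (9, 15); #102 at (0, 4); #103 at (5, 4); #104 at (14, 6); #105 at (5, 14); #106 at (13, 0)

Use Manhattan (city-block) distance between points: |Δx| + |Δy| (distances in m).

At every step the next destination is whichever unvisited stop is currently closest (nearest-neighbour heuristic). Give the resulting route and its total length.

Hub → [#101:4 / #105:7 / #104:10 / #106:15 / #103:17 / #102:22] → #101 (4)
#101 → [#105:5 / #104:14 / #103:15 / #106:19 / #102:20] → #105 (5)
#105 → [#103:10 / #102:15 / #104:17 / #106:22] → #103 (10)
#103 → [#102:5 / #104:11 / #106:12] → #102 (5)
#102 → [#104:16 / #106:17] → #104 (16)
#104 → [#106:7] → #106 (7)
Return #106→Hub: 15.
Total = 4 + 5 + 10 + 5 + 16 + 7 + 15 = 62.

62 m along Hub → #101 → #105 → #103 → #102 → #104 → #106 → Hub.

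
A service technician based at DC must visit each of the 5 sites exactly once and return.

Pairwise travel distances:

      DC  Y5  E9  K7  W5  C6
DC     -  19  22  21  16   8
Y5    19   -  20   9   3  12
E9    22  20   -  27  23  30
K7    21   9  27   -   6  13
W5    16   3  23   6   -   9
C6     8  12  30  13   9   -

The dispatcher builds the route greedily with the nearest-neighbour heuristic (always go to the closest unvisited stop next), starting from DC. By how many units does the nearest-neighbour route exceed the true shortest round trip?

From DC: C6=8, W5=16, Y5=19, K7=21, E9=22 → choose C6 (8).
From C6: W5=9, Y5=12, K7=13, E9=30 → choose W5 (9).
From W5: Y5=3, K7=6, E9=23 → choose Y5 (3).
From Y5: K7=9, E9=20 → choose K7 (9).
From K7: E9=27 → choose E9 (27).
NN route DC → C6 → W5 → Y5 → K7 → E9 → DC costs 78.
Optimal: DC → E9 → Y5 → W5 → K7 → C6 → DC costs 72 (by enumerating all 60 distinct tours).
Excess = 78 − 72 = 6.

The nearest-neighbour route is 6 longer than optimal.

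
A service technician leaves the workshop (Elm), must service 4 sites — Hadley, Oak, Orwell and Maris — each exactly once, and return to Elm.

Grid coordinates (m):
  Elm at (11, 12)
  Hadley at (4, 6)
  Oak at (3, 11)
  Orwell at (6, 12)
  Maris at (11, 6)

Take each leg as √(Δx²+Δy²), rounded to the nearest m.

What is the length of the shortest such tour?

Minimum total distance: 26 m.

Elm → Hadley → Oak → Orwell → Maris → Elm: 9+5+3+8+6 = 31
Elm → Hadley → Oak → Maris → Orwell → Elm: 9+5+9+8+5 = 36
Elm → Hadley → Orwell → Oak → Maris → Elm: 9+6+3+9+6 = 33
Elm → Hadley → Orwell → Maris → Oak → Elm: 9+6+8+9+8 = 40
Elm → Hadley → Maris → Oak → Orwell → Elm: 9+7+9+3+5 = 33
Elm → Hadley → Maris → Orwell → Oak → Elm: 9+7+8+3+8 = 35
Elm → Oak → Hadley → Orwell → Maris → Elm: 8+5+6+8+6 = 33
Elm → Oak → Hadley → Maris → Orwell → Elm: 8+5+7+8+5 = 33
Elm → Oak → Orwell → Hadley → Maris → Elm: 8+3+6+7+6 = 30
Elm → Oak → Maris → Hadley → Orwell → Elm: 8+9+7+6+5 = 35
Elm → Orwell → Hadley → Oak → Maris → Elm: 5+6+5+9+6 = 31
Elm → Orwell → Oak → Hadley → Maris → Elm: 5+3+5+7+6 = 26
The minimum is 26.
One optimal route: Elm → Orwell → Oak → Hadley → Maris → Elm (or its reverse).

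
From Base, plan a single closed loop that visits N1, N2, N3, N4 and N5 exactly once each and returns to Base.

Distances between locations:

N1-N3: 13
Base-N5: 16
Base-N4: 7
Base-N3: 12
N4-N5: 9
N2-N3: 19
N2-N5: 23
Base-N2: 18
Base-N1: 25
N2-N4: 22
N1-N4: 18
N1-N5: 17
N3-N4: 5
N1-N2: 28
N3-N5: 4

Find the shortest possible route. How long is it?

Shortest round trip = 79.

With 5 stops there are 5!/2 = 60 distinct round trips (a route and its reverse cost the same).
Base-N1-N2-N3-N4-N5-Base: 25+28+19+5+9+16 = 102
Base-N1-N2-N3-N5-N4-Base: 25+28+19+4+9+7 = 92
Base-N1-N2-N4-N3-N5-Base: 25+28+22+5+4+16 = 100
Base-N1-N2-N4-N5-N3-Base: 25+28+22+9+4+12 = 100
Base-N1-N2-N5-N3-N4-Base: 25+28+23+4+5+7 = 92
Base-N1-N2-N5-N4-N3-Base: 25+28+23+9+5+12 = 102
Base-N1-N3-N2-N4-N5-Base: 25+13+19+22+9+16 = 104
Base-N1-N3-N2-N5-N4-Base: 25+13+19+23+9+7 = 96
Base-N1-N3-N4-N2-N5-Base: 25+13+5+22+23+16 = 104
Base-N1-N3-N4-N5-N2-Base: 25+13+5+9+23+18 = 93
Base-N1-N3-N5-N2-N4-Base: 25+13+4+23+22+7 = 94
Base-N1-N3-N5-N4-N2-Base: 25+13+4+9+22+18 = 91
Base-N1-N4-N2-N3-N5-Base: 25+18+22+19+4+16 = 104
Base-N1-N4-N2-N5-N3-Base: 25+18+22+23+4+12 = 104
… (46 more)
Base-N2-N1-N3-N5-N4-Base: 18+28+13+4+9+7 = 79  ← best
The minimum is 79.
One optimal route: Base → N2 → N1 → N3 → N5 → N4 → Base (or its reverse).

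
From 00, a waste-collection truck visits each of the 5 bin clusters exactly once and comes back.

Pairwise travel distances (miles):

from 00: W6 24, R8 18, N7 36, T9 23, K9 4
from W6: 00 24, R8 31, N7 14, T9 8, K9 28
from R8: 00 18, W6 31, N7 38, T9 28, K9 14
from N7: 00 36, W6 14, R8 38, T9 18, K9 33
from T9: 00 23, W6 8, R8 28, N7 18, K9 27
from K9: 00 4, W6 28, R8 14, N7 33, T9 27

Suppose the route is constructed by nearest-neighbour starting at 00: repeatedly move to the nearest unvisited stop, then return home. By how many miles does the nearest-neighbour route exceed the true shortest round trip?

3 miles longer than the optimal tour.

00: K9=4, R8=18, T9=23, W6=24, N7=36 ⇒ K9
K9: R8=14, T9=27, W6=28, N7=33 ⇒ R8
R8: T9=28, W6=31, N7=38 ⇒ T9
T9: W6=8, N7=18 ⇒ W6
W6: N7=14 ⇒ N7
NN route 00 → K9 → R8 → T9 → W6 → N7 → 00 costs 104.
Optimal: 00 → T9 → W6 → N7 → R8 → K9 → 00 costs 101 (by enumerating all 60 distinct tours).
Excess = 104 − 101 = 3.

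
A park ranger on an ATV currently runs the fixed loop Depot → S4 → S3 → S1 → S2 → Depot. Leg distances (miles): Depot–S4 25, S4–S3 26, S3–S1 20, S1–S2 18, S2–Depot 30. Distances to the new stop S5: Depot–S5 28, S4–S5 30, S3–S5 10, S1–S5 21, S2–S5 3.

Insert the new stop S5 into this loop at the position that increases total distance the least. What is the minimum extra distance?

Adding 1 miles by placing S5 on the S2–Depot leg.

Insertion cost between consecutive stops i–j is d(i,S5) + d(S5,j) − d(i,j):
  between Depot and S4: 28 + 30 − 25 = 33
  between S4 and S3: 30 + 10 − 26 = 14
  between S3 and S1: 10 + 21 − 20 = 11
  between S1 and S2: 21 + 3 − 18 = 6
  between S2 and Depot: 3 + 28 − 30 = 1
Cheapest insertion is between S2 and Depot, adding 1.
New total = 119 + 1 = 120.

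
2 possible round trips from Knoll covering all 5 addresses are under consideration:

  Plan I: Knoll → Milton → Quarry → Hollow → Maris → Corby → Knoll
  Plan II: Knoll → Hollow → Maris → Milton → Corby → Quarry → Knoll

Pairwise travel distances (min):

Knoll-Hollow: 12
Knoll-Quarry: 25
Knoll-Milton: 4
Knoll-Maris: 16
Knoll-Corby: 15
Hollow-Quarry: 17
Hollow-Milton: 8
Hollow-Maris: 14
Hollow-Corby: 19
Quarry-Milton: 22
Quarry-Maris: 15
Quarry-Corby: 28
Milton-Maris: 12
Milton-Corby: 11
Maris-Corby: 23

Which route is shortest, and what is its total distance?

95 min — Plan I is the shortest.

Plan I: 4 + 22 + 17 + 14 + 23 + 15 = 95
Plan II: 12 + 14 + 12 + 11 + 28 + 25 = 102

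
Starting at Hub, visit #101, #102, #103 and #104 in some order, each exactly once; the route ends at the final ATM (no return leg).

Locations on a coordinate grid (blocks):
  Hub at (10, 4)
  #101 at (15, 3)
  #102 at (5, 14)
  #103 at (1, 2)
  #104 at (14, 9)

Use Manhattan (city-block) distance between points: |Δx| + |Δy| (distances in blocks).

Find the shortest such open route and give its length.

There are 4! = 24 possible orderings.
Hub→#101→#102→#103→#104: 6+21+16+20 = 63
Hub→#101→#102→#104→#103: 6+21+14+20 = 61
Hub→#101→#103→#102→#104: 6+15+16+14 = 51
Hub→#101→#103→#104→#102: 6+15+20+14 = 55
Hub→#101→#104→#102→#103: 6+7+14+16 = 43
Hub→#101→#104→#103→#102: 6+7+20+16 = 49
Hub→#102→#101→#103→#104: 15+21+15+20 = 71
Hub→#102→#101→#104→#103: 15+21+7+20 = 63
Hub→#102→#103→#101→#104: 15+16+15+7 = 53
Hub→#102→#103→#104→#101: 15+16+20+7 = 58
Hub→#102→#104→#101→#103: 15+14+7+15 = 51
Hub→#102→#104→#103→#101: 15+14+20+15 = 64
Hub→#103→#101→#102→#104: 11+15+21+14 = 61
Hub→#103→#101→#104→#102: 11+15+7+14 = 47
… (10 more)
The minimum is 43.
One shortest path: Hub → #101 → #104 → #102 → #103.

43 blocks — the minimum one-way total.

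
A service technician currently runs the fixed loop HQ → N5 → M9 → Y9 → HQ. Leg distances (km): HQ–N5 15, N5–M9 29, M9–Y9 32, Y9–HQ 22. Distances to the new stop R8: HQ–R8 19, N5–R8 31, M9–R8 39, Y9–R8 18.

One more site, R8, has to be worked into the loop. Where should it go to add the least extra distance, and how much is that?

Insertion cost between consecutive stops i–j is d(i,R8) + d(R8,j) − d(i,j):
  between HQ and N5: 19 + 31 − 15 = 35
  between N5 and M9: 31 + 39 − 29 = 41
  between M9 and Y9: 39 + 18 − 32 = 25
  between Y9 and HQ: 18 + 19 − 22 = 15
Cheapest insertion is between Y9 and HQ, adding 15.
New total = 98 + 15 = 113.

Adding 15 km by placing R8 on the Y9–HQ leg.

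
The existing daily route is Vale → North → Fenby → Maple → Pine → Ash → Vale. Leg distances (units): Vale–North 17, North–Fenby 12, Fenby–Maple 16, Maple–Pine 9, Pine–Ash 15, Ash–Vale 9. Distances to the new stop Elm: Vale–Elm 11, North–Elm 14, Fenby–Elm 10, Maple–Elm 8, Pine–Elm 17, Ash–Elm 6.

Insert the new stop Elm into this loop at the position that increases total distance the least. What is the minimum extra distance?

Adding 2 by placing Elm on the Fenby–Maple leg.

Insertion cost between consecutive stops i–j is d(i,Elm) + d(Elm,j) − d(i,j):
  between Vale and North: 11 + 14 − 17 = 8
  between North and Fenby: 14 + 10 − 12 = 12
  between Fenby and Maple: 10 + 8 − 16 = 2
  between Maple and Pine: 8 + 17 − 9 = 16
  between Pine and Ash: 17 + 6 − 15 = 8
  between Ash and Vale: 6 + 11 − 9 = 8
Cheapest insertion is between Fenby and Maple, adding 2.
New total = 78 + 2 = 80.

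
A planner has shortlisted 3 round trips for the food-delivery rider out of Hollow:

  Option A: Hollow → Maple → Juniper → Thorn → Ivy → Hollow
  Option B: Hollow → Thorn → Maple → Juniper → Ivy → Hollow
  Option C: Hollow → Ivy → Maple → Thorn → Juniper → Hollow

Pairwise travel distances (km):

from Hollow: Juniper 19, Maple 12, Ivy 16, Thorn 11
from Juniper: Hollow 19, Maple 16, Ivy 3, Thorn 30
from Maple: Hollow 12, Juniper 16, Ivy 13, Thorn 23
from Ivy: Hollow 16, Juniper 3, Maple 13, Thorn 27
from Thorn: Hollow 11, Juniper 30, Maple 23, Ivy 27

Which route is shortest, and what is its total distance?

Option A: 12 + 16 + 30 + 27 + 16 = 101
Option B: 11 + 23 + 16 + 3 + 16 = 69
Option C: 16 + 13 + 23 + 30 + 19 = 101

69 km — Option B is the shortest.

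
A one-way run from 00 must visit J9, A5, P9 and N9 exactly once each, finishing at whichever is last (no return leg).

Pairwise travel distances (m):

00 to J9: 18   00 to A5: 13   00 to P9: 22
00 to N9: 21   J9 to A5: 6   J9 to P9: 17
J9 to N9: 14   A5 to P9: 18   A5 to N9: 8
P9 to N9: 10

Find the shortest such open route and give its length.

There are 4! = 24 possible orderings.
00 → J9 → A5 → P9 → N9: 18+6+18+10 = 52
00 → J9 → A5 → N9 → P9: 18+6+8+10 = 42
00 → J9 → P9 → A5 → N9: 18+17+18+8 = 61
00 → J9 → P9 → N9 → A5: 18+17+10+8 = 53
00 → J9 → N9 → A5 → P9: 18+14+8+18 = 58
00 → J9 → N9 → P9 → A5: 18+14+10+18 = 60
00 → A5 → J9 → P9 → N9: 13+6+17+10 = 46
00 → A5 → J9 → N9 → P9: 13+6+14+10 = 43
00 → A5 → P9 → J9 → N9: 13+18+17+14 = 62
00 → A5 → P9 → N9 → J9: 13+18+10+14 = 55
00 → A5 → N9 → J9 → P9: 13+8+14+17 = 52
00 → A5 → N9 → P9 → J9: 13+8+10+17 = 48
00 → P9 → J9 → A5 → N9: 22+17+6+8 = 53
00 → P9 → J9 → N9 → A5: 22+17+14+8 = 61
… (10 more)
The minimum is 42.
One shortest path: 00 → J9 → A5 → N9 → P9.

Minimum one-way distance = 42 m.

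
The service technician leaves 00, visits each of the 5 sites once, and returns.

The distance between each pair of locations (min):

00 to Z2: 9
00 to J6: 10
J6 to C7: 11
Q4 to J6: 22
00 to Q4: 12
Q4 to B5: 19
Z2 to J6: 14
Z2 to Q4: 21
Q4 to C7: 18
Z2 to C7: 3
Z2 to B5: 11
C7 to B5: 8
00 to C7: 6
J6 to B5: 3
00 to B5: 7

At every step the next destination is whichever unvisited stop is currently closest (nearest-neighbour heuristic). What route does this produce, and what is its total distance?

Total distance 57 min via the nearest-neighbour route 00 → C7 → Z2 → B5 → J6 → Q4 → 00.

From 00: distances to unvisited — C7=6, B5=7, Z2=9, J6=10, Q4=12. Nearest is C7 (6).
From C7: distances to unvisited — Z2=3, B5=8, J6=11, Q4=18. Nearest is Z2 (3).
From Z2: distances to unvisited — B5=11, J6=14, Q4=21. Nearest is B5 (11).
From B5: distances to unvisited — J6=3, Q4=19. Nearest is J6 (3).
From J6: distances to unvisited — Q4=22. Nearest is Q4 (22).
Return Q4→00: 12.
Total = 6 + 3 + 11 + 3 + 22 + 12 = 57.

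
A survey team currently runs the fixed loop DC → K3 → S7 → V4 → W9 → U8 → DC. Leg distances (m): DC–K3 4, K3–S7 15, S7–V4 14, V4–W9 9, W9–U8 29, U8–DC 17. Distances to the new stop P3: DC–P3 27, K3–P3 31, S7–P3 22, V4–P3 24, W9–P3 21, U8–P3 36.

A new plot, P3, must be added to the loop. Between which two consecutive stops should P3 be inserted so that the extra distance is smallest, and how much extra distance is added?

Insertion cost between consecutive stops i–j is d(i,P3) + d(P3,j) − d(i,j):
  between DC and K3: 27 + 31 − 4 = 54
  between K3 and S7: 31 + 22 − 15 = 38
  between S7 and V4: 22 + 24 − 14 = 32
  between V4 and W9: 24 + 21 − 9 = 36
  between W9 and U8: 21 + 36 − 29 = 28
  between U8 and DC: 36 + 27 − 17 = 46
Cheapest insertion is between W9 and U8, adding 28.
New total = 88 + 28 = 116.

Adding 28 m by placing P3 on the W9–U8 leg.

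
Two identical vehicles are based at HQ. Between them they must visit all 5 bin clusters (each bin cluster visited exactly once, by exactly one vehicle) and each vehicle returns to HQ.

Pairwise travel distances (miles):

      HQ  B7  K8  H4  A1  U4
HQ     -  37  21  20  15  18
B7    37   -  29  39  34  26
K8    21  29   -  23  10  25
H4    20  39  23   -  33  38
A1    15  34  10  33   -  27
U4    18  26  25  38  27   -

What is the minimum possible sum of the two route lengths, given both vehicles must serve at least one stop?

Check every non-empty split of the stops between the two vehicles; for each half take its own optimal tour:
  {B7} + {K8, H4, A1, U4}: 74 + 98 = 172
  {K8} + {B7, H4, A1, U4}: 42 + 127 = 169
  {B7, K8} + {H4, A1, U4}: 87 + 98 = 185
  {H4} + {B7, K8, A1, U4}: 40 + 98 = 138
  {B7, H4} + {K8, A1, U4}: 96 + 68 = 164
  {K8, H4} + {B7, A1, U4}: 64 + 93 = 157
  … (15 splits in total)
Best: vehicle 1 HQ → H4 → HQ = 40; vehicle 2 HQ → A1 → K8 → B7 → U4 → HQ = 98; combined 138.

Minimum combined distance: 138 miles.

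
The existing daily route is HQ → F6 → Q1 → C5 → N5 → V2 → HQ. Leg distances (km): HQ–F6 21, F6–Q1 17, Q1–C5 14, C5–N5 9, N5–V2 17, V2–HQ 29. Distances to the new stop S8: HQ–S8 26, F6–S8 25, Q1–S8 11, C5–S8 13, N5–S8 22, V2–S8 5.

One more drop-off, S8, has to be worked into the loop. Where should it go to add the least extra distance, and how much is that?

Insertion cost between consecutive stops i–j is d(i,S8) + d(S8,j) − d(i,j):
  between HQ and F6: 26 + 25 − 21 = 30
  between F6 and Q1: 25 + 11 − 17 = 19
  between Q1 and C5: 11 + 13 − 14 = 10
  between C5 and N5: 13 + 22 − 9 = 26
  between N5 and V2: 22 + 5 − 17 = 10
  between V2 and HQ: 5 + 26 − 29 = 2
Cheapest insertion is between V2 and HQ, adding 2.
New total = 107 + 2 = 109.

Adding 2 km by placing S8 on the V2–HQ leg.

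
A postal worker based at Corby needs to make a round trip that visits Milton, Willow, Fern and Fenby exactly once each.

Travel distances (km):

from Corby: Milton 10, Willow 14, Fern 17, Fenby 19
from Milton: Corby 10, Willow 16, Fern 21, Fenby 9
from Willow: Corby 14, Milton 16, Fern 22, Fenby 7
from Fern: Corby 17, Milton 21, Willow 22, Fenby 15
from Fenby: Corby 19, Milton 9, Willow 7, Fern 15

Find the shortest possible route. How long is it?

There are 12 distinct closed tours to check (reversals are equivalent).
Corby-Milton-Willow-Fern-Fenby-Corby: 10+16+22+15+19 = 82
Corby-Milton-Willow-Fenby-Fern-Corby: 10+16+7+15+17 = 65
Corby-Milton-Fern-Willow-Fenby-Corby: 10+21+22+7+19 = 79
Corby-Milton-Fern-Fenby-Willow-Corby: 10+21+15+7+14 = 67
Corby-Milton-Fenby-Willow-Fern-Corby: 10+9+7+22+17 = 65
Corby-Milton-Fenby-Fern-Willow-Corby: 10+9+15+22+14 = 70
Corby-Willow-Milton-Fern-Fenby-Corby: 14+16+21+15+19 = 85
Corby-Willow-Milton-Fenby-Fern-Corby: 14+16+9+15+17 = 71
Corby-Willow-Fern-Milton-Fenby-Corby: 14+22+21+9+19 = 85
Corby-Willow-Fenby-Milton-Fern-Corby: 14+7+9+21+17 = 68
Corby-Fern-Milton-Willow-Fenby-Corby: 17+21+16+7+19 = 80
Corby-Fern-Willow-Milton-Fenby-Corby: 17+22+16+9+19 = 83
The minimum is 65.
One optimal route: Corby → Milton → Willow → Fenby → Fern → Corby (or its reverse).

65 km — the shortest possible round trip.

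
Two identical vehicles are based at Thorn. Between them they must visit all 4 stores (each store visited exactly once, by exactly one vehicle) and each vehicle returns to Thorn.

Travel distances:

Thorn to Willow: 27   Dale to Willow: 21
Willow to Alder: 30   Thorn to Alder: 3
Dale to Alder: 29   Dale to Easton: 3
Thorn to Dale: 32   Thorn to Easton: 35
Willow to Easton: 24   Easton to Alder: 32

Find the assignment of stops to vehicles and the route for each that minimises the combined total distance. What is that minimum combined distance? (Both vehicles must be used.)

92 — the smallest possible combined total.

There are 2^3 − 1 = 7 ways to divide the 4 stops into two non-empty groups. For each, the best each vehicle can do is its own shortest tour through its group:
  {Dale} + {Willow, Easton, Alder}: 64 + 86 = 150
  {Willow} + {Dale, Easton, Alder}: 54 + 70 = 124
  {Dale, Willow} + {Easton, Alder}: 80 + 70 = 150
  {Easton} + {Dale, Willow, Alder}: 70 + 80 = 150
  {Dale, Easton} + {Willow, Alder}: 70 + 60 = 130
  {Willow, Easton} + {Dale, Alder}: 86 + 64 = 150
  … (7 splits in total)
  {Dale, Willow, Easton} + {Alder}: 86 + 6 = 92  ← best
Best: vehicle 1 Thorn → Dale → Easton → Willow → Thorn = 86; vehicle 2 Thorn → Alder → Thorn = 6; combined 92.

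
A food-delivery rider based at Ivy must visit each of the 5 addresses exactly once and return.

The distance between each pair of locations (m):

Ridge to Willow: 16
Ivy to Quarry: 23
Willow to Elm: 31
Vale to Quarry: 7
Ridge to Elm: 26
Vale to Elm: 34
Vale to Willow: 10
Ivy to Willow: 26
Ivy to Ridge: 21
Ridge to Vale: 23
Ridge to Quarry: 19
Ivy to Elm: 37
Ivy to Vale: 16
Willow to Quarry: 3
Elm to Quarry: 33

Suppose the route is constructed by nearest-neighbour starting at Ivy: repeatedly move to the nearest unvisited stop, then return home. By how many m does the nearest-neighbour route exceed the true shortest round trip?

From Ivy: Vale=16, Ridge=21, Quarry=23, Willow=26, Elm=37 → choose Vale (16).
From Vale: Quarry=7, Willow=10, Ridge=23, Elm=34 → choose Quarry (7).
From Quarry: Willow=3, Ridge=19, Elm=33 → choose Willow (3).
From Willow: Ridge=16, Elm=31 → choose Ridge (16).
From Ridge: Elm=26 → choose Elm (26).
NN route Ivy → Vale → Quarry → Willow → Ridge → Elm → Ivy costs 105.
Optimal: Ivy → Ridge → Elm → Willow → Quarry → Vale → Ivy costs 104 (by enumerating all 60 distinct tours).
Excess = 105 − 104 = 1.

Excess over optimum: 1 m.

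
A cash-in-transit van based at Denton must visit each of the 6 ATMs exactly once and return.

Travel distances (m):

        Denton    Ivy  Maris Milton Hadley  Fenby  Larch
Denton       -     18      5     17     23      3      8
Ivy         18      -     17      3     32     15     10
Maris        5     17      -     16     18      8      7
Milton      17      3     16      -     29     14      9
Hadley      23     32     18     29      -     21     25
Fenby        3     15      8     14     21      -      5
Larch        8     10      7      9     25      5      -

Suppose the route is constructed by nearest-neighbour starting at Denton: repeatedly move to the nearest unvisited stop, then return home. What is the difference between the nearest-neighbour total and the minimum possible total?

The nearest-neighbour route is 16 m longer than optimal.

From Denton: Fenby=3, Maris=5, Larch=8, Milton=17, Ivy=18, Hadley=23 → choose Fenby (3).
From Fenby: Larch=5, Maris=8, Milton=14, Ivy=15, Hadley=21 → choose Larch (5).
From Larch: Maris=7, Milton=9, Ivy=10, Hadley=25 → choose Maris (7).
From Maris: Milton=16, Ivy=17, Hadley=18 → choose Milton (16).
From Milton: Ivy=3, Hadley=29 → choose Ivy (3).
From Ivy: Hadley=32 → choose Hadley (32).
NN route Denton → Fenby → Larch → Maris → Milton → Ivy → Hadley → Denton costs 89.
Optimal: Denton → Maris → Hadley → Milton → Ivy → Larch → Fenby → Denton costs 73 (by enumerating all 360 distinct tours).
Excess = 89 − 73 = 16.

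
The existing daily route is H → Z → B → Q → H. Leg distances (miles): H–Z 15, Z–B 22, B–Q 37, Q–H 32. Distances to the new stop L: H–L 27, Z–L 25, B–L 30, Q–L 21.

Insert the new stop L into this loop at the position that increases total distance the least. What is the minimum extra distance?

Insertion cost between consecutive stops i–j is d(i,L) + d(L,j) − d(i,j):
  between H and Z: 27 + 25 − 15 = 37
  between Z and B: 25 + 30 − 22 = 33
  between B and Q: 30 + 21 − 37 = 14
  between Q and H: 21 + 27 − 32 = 16
Cheapest insertion is between B and Q, adding 14.
New total = 106 + 14 = 120.

+14 miles — insert L between B and Q.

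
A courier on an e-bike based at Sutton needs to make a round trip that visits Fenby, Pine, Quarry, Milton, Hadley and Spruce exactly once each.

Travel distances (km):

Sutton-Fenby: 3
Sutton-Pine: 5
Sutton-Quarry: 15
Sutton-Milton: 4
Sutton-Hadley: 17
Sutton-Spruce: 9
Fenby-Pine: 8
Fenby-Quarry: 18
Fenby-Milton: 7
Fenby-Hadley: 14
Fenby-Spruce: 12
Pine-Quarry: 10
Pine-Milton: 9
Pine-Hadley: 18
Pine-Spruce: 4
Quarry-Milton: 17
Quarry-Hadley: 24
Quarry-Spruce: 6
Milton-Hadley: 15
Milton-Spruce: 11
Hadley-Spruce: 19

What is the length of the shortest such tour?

There are 360 distinct closed tours to check (reversals are equivalent).
Sutton → Fenby → Pine → Quarry → Milton → Hadley → Spruce → Sutton: 3+8+10+17+15+19+9 = 81
Sutton → Fenby → Pine → Quarry → Milton → Spruce → Hadley → Sutton: 3+8+10+17+11+19+17 = 85
Sutton → Fenby → Pine → Quarry → Hadley → Milton → Spruce → Sutton: 3+8+10+24+15+11+9 = 80
Sutton → Fenby → Pine → Quarry → Hadley → Spruce → Milton → Sutton: 3+8+10+24+19+11+4 = 79
Sutton → Fenby → Pine → Quarry → Spruce → Milton → Hadley → Sutton: 3+8+10+6+11+15+17 = 70
Sutton → Fenby → Pine → Quarry → Spruce → Hadley → Milton → Sutton: 3+8+10+6+19+15+4 = 65
Sutton → Fenby → Pine → Milton → Quarry → Hadley → Spruce → Sutton: 3+8+9+17+24+19+9 = 89
Sutton → Fenby → Pine → Milton → Quarry → Spruce → Hadley → Sutton: 3+8+9+17+6+19+17 = 79
… (352 more)
Sutton → Fenby → Pine → Spruce → Quarry → Hadley → Milton → Sutton: 3+8+4+6+24+15+4 = 64  ← best
The minimum is 64.
One optimal route: Sutton → Fenby → Pine → Spruce → Quarry → Hadley → Milton → Sutton (or its reverse).

64 km — the shortest possible round trip.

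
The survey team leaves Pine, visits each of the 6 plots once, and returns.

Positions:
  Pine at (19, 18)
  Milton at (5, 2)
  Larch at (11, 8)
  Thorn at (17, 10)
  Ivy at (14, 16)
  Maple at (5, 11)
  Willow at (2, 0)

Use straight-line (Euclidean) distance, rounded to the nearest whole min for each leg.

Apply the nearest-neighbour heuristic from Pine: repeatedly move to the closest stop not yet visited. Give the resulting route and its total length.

Nearest-neighbour total = 63 min; route Pine → Ivy → Thorn → Larch → Maple → Milton → Willow → Pine.

At Pine the remaining stops are Ivy 5, Thorn 8, Larch 13, Maple 16, Milton 21, Willow 25; go to Ivy.
At Ivy the remaining stops are Thorn 7, Larch 9, Maple 10, Milton 17, Willow 20; go to Thorn.
At Thorn the remaining stops are Larch 6, Maple 12, Milton 14, Willow 18; go to Larch.
At Larch the remaining stops are Maple 7, Milton 8, Willow 12; go to Maple.
At Maple the remaining stops are Milton 9, Willow 11; go to Milton.
At Milton the remaining stops are Willow 4; go to Willow.
Return Willow→Pine: 25.
Total = 5 + 7 + 6 + 7 + 9 + 4 + 25 = 63.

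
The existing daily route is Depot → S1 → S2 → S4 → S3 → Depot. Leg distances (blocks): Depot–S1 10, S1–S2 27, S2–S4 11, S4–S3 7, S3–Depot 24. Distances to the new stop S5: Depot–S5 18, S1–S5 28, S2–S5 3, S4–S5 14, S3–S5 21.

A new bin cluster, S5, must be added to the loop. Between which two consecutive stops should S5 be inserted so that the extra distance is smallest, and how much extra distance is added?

Minimum extra distance: 4 blocks, inserting S5 between S1 and S2.

Insertion cost between consecutive stops i–j is d(i,S5) + d(S5,j) − d(i,j):
  between Depot and S1: 18 + 28 − 10 = 36
  between S1 and S2: 28 + 3 − 27 = 4
  between S2 and S4: 3 + 14 − 11 = 6
  between S4 and S3: 14 + 21 − 7 = 28
  between S3 and Depot: 21 + 18 − 24 = 15
Cheapest insertion is between S1 and S2, adding 4.
New total = 79 + 4 = 83.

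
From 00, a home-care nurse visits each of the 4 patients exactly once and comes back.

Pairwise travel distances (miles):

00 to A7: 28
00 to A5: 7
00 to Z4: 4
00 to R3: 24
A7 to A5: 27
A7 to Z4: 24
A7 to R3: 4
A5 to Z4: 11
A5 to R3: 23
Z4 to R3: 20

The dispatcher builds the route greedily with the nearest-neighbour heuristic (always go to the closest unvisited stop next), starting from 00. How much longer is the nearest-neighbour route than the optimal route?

From 00: Z4=4, A5=7, R3=24, A7=28 → choose Z4 (4).
From Z4: A5=11, R3=20, A7=24 → choose A5 (11).
From A5: R3=23, A7=27 → choose R3 (23).
From R3: A7=4 → choose A7 (4).
NN route 00 → Z4 → A5 → R3 → A7 → 00 costs 70.
Optimal: 00 → A5 → A7 → R3 → Z4 → 00 costs 62 (by enumerating all 12 distinct tours).
Excess = 70 − 62 = 8.

8 miles longer than the optimal tour.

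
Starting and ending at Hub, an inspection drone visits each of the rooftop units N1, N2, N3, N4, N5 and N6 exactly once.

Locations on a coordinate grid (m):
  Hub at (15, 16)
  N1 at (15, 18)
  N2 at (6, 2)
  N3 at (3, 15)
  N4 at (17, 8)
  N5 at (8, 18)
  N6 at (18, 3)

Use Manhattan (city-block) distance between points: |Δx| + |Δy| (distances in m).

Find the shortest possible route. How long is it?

Minimum total distance: 62 m.

With 6 stops there are 6!/2 = 360 distinct round trips (a route and its reverse cost the same).
Hub → N1 → N2 → N3 → N4 → N5 → N6 → Hub: 2+25+16+21+19+25+16 = 124
Hub → N1 → N2 → N3 → N4 → N6 → N5 → Hub: 2+25+16+21+6+25+9 = 104
Hub → N1 → N2 → N3 → N5 → N4 → N6 → Hub: 2+25+16+8+19+6+16 = 92
Hub → N1 → N2 → N3 → N5 → N6 → N4 → Hub: 2+25+16+8+25+6+10 = 92
Hub → N1 → N2 → N3 → N6 → N4 → N5 → Hub: 2+25+16+27+6+19+9 = 104
Hub → N1 → N2 → N3 → N6 → N5 → N4 → Hub: 2+25+16+27+25+19+10 = 124
Hub → N1 → N2 → N4 → N3 → N5 → N6 → Hub: 2+25+17+21+8+25+16 = 114
Hub → N1 → N2 → N4 → N3 → N6 → N5 → Hub: 2+25+17+21+27+25+9 = 126
… (352 more)
Hub → N1 → N5 → N3 → N2 → N6 → N4 → Hub: 2+7+8+16+13+6+10 = 62  ← best
The minimum is 62.
One optimal route: Hub → N1 → N5 → N3 → N2 → N6 → N4 → Hub (or its reverse).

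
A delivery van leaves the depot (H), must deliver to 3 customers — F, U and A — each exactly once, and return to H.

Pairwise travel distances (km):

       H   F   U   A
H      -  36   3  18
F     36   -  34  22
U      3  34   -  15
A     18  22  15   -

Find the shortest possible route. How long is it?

Shortest round trip = 76 km.

H→F→U→A→H: 36+34+15+18 = 103
H→F→A→U→H: 36+22+15+3 = 76
H→U→F→A→H: 3+34+22+18 = 77
The minimum is 76.
One optimal route: H → F → A → U → H (or its reverse).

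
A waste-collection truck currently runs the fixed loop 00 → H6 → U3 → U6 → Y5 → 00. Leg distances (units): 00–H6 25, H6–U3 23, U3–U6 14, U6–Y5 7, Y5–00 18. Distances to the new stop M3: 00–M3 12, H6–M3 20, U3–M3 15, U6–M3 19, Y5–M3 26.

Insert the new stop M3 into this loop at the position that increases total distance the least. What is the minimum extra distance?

Adding 7 by placing M3 on the 00–H6 leg.

Insertion cost between consecutive stops i–j is d(i,M3) + d(M3,j) − d(i,j):
  between 00 and H6: 12 + 20 − 25 = 7
  between H6 and U3: 20 + 15 − 23 = 12
  between U3 and U6: 15 + 19 − 14 = 20
  between U6 and Y5: 19 + 26 − 7 = 38
  between Y5 and 00: 26 + 12 − 18 = 20
Cheapest insertion is between 00 and H6, adding 7.
New total = 87 + 7 = 94.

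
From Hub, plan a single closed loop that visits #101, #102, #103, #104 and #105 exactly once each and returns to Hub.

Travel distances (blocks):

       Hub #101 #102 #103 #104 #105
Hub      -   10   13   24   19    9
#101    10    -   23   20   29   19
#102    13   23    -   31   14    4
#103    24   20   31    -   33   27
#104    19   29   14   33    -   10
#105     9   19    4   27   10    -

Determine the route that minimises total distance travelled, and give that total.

Hub→#101→#102→#103→#104→#105→Hub: 10+23+31+33+10+9 = 116
Hub→#101→#102→#103→#105→#104→Hub: 10+23+31+27+10+19 = 120
Hub→#101→#102→#104→#103→#105→Hub: 10+23+14+33+27+9 = 116
Hub→#101→#102→#104→#105→#103→Hub: 10+23+14+10+27+24 = 108
Hub→#101→#102→#105→#103→#104→Hub: 10+23+4+27+33+19 = 116
Hub→#101→#102→#105→#104→#103→Hub: 10+23+4+10+33+24 = 104
Hub→#101→#103→#102→#104→#105→Hub: 10+20+31+14+10+9 = 94
Hub→#101→#103→#102→#105→#104→Hub: 10+20+31+4+10+19 = 94
Hub→#101→#103→#104→#102→#105→Hub: 10+20+33+14+4+9 = 90
Hub→#101→#103→#104→#105→#102→Hub: 10+20+33+10+4+13 = 90
Hub→#101→#103→#105→#102→#104→Hub: 10+20+27+4+14+19 = 94
Hub→#101→#103→#105→#104→#102→Hub: 10+20+27+10+14+13 = 94
Hub→#101→#104→#102→#103→#105→Hub: 10+29+14+31+27+9 = 120
Hub→#101→#104→#102→#105→#103→Hub: 10+29+14+4+27+24 = 108
… (46 more)
The minimum is 90.
One optimal route: Hub → #101 → #103 → #104 → #102 → #105 → Hub (or its reverse).

90 blocks — the shortest possible round trip.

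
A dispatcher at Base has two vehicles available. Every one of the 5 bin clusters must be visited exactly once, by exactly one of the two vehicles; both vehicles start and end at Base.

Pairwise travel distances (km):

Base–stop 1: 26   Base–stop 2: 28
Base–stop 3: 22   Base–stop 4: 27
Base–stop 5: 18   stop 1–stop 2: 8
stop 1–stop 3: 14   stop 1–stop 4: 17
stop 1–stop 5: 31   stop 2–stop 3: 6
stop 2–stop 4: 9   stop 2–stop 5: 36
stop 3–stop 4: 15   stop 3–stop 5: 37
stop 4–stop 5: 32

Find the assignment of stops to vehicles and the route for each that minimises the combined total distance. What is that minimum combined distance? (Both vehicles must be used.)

There are 2^4 − 1 = 15 ways to divide the 5 stops into two non-empty groups. For each, the best each vehicle can do is its own shortest tour through its group:
  {stop 1} + {stop 2, stop 3, stop 4, stop 5}: 52 + 87 = 139
  {stop 2} + {stop 1, stop 3, stop 4, stop 5}: 56 + 103 = 159
  {stop 1, stop 2} + {stop 3, stop 4, stop 5}: 62 + 87 = 149
  {stop 3} + {stop 1, stop 2, stop 4, stop 5}: 44 + 93 = 137
  {stop 1, stop 3} + {stop 2, stop 4, stop 5}: 62 + 87 = 149
  {stop 2, stop 3} + {stop 1, stop 4, stop 5}: 56 + 93 = 149
  … (15 splits in total)
  {stop 1, stop 2, stop 3, stop 4} + {stop 5}: 80 + 36 = 116  ← best
Best: vehicle 1 Base → stop 1 → stop 2 → stop 4 → stop 3 → Base = 80; vehicle 2 Base → stop 5 → Base = 36; combined 116.

116 km — the smallest possible combined total.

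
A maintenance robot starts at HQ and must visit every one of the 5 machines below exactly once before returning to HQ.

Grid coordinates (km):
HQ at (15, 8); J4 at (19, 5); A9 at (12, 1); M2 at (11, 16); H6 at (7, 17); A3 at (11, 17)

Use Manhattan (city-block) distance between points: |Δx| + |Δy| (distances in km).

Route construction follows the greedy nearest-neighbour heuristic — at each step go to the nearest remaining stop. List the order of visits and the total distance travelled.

56 km along HQ → J4 → A9 → M2 → A3 → H6 → HQ.

From HQ: distances to unvisited — J4=7, A9=10, M2=12, A3=13, H6=17. Nearest is J4 (7).
From J4: distances to unvisited — A9=11, M2=19, A3=20, H6=24. Nearest is A9 (11).
From A9: distances to unvisited — M2=16, A3=17, H6=21. Nearest is M2 (16).
From M2: distances to unvisited — A3=1, H6=5. Nearest is A3 (1).
From A3: distances to unvisited — H6=4. Nearest is H6 (4).
Return H6→HQ: 17.
Total = 7 + 11 + 16 + 1 + 4 + 17 = 56.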